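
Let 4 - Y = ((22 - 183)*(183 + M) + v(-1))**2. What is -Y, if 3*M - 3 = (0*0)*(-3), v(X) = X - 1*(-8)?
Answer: 877166685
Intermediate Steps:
v(X) = 8 + X (v(X) = X + 8 = 8 + X)
M = 1 (M = 1 + ((0*0)*(-3))/3 = 1 + (0*(-3))/3 = 1 + (1/3)*0 = 1 + 0 = 1)
Y = -877166685 (Y = 4 - ((22 - 183)*(183 + 1) + (8 - 1))**2 = 4 - (-161*184 + 7)**2 = 4 - (-29624 + 7)**2 = 4 - 1*(-29617)**2 = 4 - 1*877166689 = 4 - 877166689 = -877166685)
-Y = -1*(-877166685) = 877166685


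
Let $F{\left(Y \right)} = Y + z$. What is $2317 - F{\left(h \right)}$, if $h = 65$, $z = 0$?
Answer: $2252$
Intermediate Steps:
$F{\left(Y \right)} = Y$ ($F{\left(Y \right)} = Y + 0 = Y$)
$2317 - F{\left(h \right)} = 2317 - 65 = 2252$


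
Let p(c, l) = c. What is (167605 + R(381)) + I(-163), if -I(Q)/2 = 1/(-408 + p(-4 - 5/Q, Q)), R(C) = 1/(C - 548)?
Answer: 1879558827576/11214217 ≈ 1.6761e+5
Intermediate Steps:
R(C) = 1/(-548 + C)
I(Q) = -2/(-412 - 5/Q) (I(Q) = -2/(-408 + (-4 - 5/Q)) = -2/(-412 - 5/Q))
(167605 + R(381)) + I(-163) = (167605 + 1/(-548 + 381)) + 2*(-163)/(5 + 412*(-163)) = (167605 + 1/(-167)) + 2*(-163)/(5 - 67156) = (167605 - 1/167) + 2*(-163)/(-67151) = 27990034/167 + 2*(-163)*(-1/67151) = 27990034/167 + 326/67151 = 1879558827576/11214217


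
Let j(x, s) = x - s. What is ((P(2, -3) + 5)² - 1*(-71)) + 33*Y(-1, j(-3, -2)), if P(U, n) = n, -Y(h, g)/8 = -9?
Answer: 2451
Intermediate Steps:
Y(h, g) = 72 (Y(h, g) = -8*(-9) = 72)
((P(2, -3) + 5)² - 1*(-71)) + 33*Y(-1, j(-3, -2)) = ((-3 + 5)² - 1*(-71)) + 33*72 = (2² + 71) + 2376 = (4 + 71) + 2376 = 75 + 2376 = 2451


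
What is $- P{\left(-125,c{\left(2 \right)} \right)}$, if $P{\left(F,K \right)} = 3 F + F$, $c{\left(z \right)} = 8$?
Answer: $500$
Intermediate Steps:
$P{\left(F,K \right)} = 4 F$
$- P{\left(-125,c{\left(2 \right)} \right)} = - 4 \left(-125\right) = \left(-1\right) \left(-500\right) = 500$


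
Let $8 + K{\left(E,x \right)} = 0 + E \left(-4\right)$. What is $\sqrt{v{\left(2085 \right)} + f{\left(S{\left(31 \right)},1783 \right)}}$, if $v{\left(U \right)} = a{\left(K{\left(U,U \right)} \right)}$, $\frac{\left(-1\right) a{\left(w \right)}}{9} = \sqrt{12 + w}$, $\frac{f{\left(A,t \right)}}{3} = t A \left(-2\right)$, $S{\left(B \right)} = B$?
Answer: $\sqrt{-331638 - 36 i \sqrt{521}} \approx 0.713 - 575.88 i$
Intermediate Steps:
$f{\left(A,t \right)} = - 6 A t$ ($f{\left(A,t \right)} = 3 t A \left(-2\right) = 3 A t \left(-2\right) = 3 \left(- 2 A t\right) = - 6 A t$)
$K{\left(E,x \right)} = -8 - 4 E$ ($K{\left(E,x \right)} = -8 + \left(0 + E \left(-4\right)\right) = -8 + \left(0 - 4 E\right) = -8 - 4 E$)
$a{\left(w \right)} = - 9 \sqrt{12 + w}$
$v{\left(U \right)} = - 9 \sqrt{4 - 4 U}$ ($v{\left(U \right)} = - 9 \sqrt{12 - \left(8 + 4 U\right)} = - 9 \sqrt{4 - 4 U}$)
$\sqrt{v{\left(2085 \right)} + f{\left(S{\left(31 \right)},1783 \right)}} = \sqrt{- 18 \sqrt{1 - 2085} - 186 \cdot 1783} = \sqrt{- 18 \sqrt{1 - 2085} - 331638} = \sqrt{- 18 \sqrt{-2084} - 331638} = \sqrt{- 18 \cdot 2 i \sqrt{521} - 331638} = \sqrt{- 36 i \sqrt{521} - 331638} = \sqrt{-331638 - 36 i \sqrt{521}}$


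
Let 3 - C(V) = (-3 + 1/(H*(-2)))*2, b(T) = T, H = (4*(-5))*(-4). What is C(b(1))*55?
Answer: 7931/16 ≈ 495.69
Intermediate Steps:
H = 80 (H = -20*(-4) = 80)
C(V) = 721/80 (C(V) = 3 - (-3 + 1/(80*(-2)))*2 = 3 - (-3 + 1/(-160))*2 = 3 - (-3 - 1/160)*2 = 3 - (-481)*2/160 = 3 - 1*(-481/80) = 3 + 481/80 = 721/80)
C(b(1))*55 = (721/80)*55 = 7931/16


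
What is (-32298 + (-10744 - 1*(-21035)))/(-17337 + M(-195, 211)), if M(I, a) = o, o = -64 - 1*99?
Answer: 22007/17500 ≈ 1.2575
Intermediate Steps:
o = -163 (o = -64 - 99 = -163)
M(I, a) = -163
(-32298 + (-10744 - 1*(-21035)))/(-17337 + M(-195, 211)) = (-32298 + (-10744 - 1*(-21035)))/(-17337 - 163) = (-32298 + (-10744 + 21035))/(-17500) = (-32298 + 10291)*(-1/17500) = -22007*(-1/17500) = 22007/17500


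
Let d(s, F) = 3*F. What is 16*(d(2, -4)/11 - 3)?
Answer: -720/11 ≈ -65.455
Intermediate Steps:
16*(d(2, -4)/11 - 3) = 16*((3*(-4))/11 - 3) = 16*(-12*1/11 - 3) = 16*(-12/11 - 3) = 16*(-45/11) = -720/11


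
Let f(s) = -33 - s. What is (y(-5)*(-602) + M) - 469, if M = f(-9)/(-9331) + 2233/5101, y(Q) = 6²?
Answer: -1053833761224/47597431 ≈ -22141.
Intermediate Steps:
y(Q) = 36
M = 20958547/47597431 (M = (-33 - 1*(-9))/(-9331) + 2233/5101 = (-33 + 9)*(-1/9331) + 2233*(1/5101) = -24*(-1/9331) + 2233/5101 = 24/9331 + 2233/5101 = 20958547/47597431 ≈ 0.44033)
(y(-5)*(-602) + M) - 469 = (36*(-602) + 20958547/47597431) - 469 = (-21672 + 20958547/47597431) - 469 = -1031510566085/47597431 - 469 = -1053833761224/47597431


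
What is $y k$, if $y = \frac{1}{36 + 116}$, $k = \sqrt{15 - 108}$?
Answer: $\frac{i \sqrt{93}}{152} \approx 0.063445 i$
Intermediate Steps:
$k = i \sqrt{93}$ ($k = \sqrt{-93} = i \sqrt{93} \approx 9.6436 i$)
$y = \frac{1}{152} \approx 0.0065789$
$y k = \frac{i \sqrt{93}}{152}$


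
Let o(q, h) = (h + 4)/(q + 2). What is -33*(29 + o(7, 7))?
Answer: -2992/3 ≈ -997.33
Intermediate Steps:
o(q, h) = (4 + h)/(2 + q)
-33*(29 + o(7, 7)) = -33*(29 + (4 + 7)/(2 + 7)) = -33*(29 + 11/9) = -33*272/9 = -2992/3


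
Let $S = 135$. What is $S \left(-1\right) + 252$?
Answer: $117$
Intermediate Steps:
$S \left(-1\right) + 252 = 135 \left(-1\right) + 252 = -135 + 252 = 117$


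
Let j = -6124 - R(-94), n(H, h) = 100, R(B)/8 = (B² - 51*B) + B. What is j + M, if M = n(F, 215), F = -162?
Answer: -114312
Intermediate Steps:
R(B) = -400*B + 8*B² (R(B) = 8*((B² - 51*B) + B) = 8*(B² - 50*B) = -400*B + 8*B²)
M = 100
j = -114412 (j = -6124 - 8*(-94)*(-50 - 94) = -6124 - 8*(-94)*(-144) = -6124 - 1*108288 = -6124 - 108288 = -114412)
j + M = -114412 + 100 = -114312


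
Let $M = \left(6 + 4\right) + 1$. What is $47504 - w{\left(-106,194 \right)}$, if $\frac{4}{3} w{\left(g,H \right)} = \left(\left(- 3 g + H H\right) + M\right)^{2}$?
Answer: $- \frac{4323833659}{4} \approx -1.081 \cdot 10^{9}$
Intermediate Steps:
$M = 11$ ($M = 10 + 1 = 11$)
$w{\left(g,H \right)} = \frac{3 \left(11 + H^{2} - 3 g\right)^{2}}{4}$ ($w{\left(g,H \right)} = \frac{3 \left(\left(- 3 g + H H\right) + 11\right)^{2}}{4} = \frac{3 \left(\left(- 3 g + H^{2}\right) + 11\right)^{2}}{4} = \frac{3 \left(\left(H^{2} - 3 g\right) + 11\right)^{2}}{4} = \frac{3 \left(11 + H^{2} - 3 g\right)^{2}}{4}$)
$47504 - w{\left(-106,194 \right)} = 47504 - \frac{3 \left(11 + 194^{2} - -318\right)^{2}}{4} = 47504 - \frac{3 \left(11 + 37636 + 318\right)^{2}}{4} = 47504 - \frac{3 \cdot 37965^{2}}{4} = 47504 - \frac{3}{4} \cdot 1441341225 = 47504 - \frac{4324023675}{4} = - \frac{4323833659}{4}$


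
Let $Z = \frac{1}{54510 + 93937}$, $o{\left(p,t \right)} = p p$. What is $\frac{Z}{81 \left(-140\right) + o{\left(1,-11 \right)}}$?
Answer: $- \frac{1}{1683240533} \approx -5.9409 \cdot 10^{-10}$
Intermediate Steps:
$o{\left(p,t \right)} = p^{2}$
$Z = \frac{1}{148447} \approx 6.7364 \cdot 10^{-6}$
$\frac{Z}{81 \left(-140\right) + o{\left(1,-11 \right)}} = \frac{1}{148447 \left(81 \left(-140\right) + 1^{2}\right)} = \frac{1}{148447 \left(-11340 + 1\right)} = \frac{1}{148447 \left(-11339\right)} = \frac{1}{148447} \left(- \frac{1}{11339}\right) = - \frac{1}{1683240533}$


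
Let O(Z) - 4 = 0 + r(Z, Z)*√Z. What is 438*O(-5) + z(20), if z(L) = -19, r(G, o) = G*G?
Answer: 1733 + 10950*I*√5 ≈ 1733.0 + 24485.0*I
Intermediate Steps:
r(G, o) = G²
O(Z) = 4 + Z^(5/2) (O(Z) = 4 + (0 + Z²*√Z) = 4 + (0 + Z^(5/2)) = 4 + Z^(5/2))
438*O(-5) + z(20) = 438*(4 + (-5)^(5/2)) - 19 = 438*(4 + 25*I*√5) - 19 = (1752 + 10950*I*√5) - 19 = 1733 + 10950*I*√5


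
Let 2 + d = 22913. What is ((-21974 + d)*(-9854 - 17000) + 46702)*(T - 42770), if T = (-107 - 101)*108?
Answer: 1638384266064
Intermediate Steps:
d = 22911 (d = -2 + 22913 = 22911)
T = -22464 (T = -208*108 = -22464)
((-21974 + d)*(-9854 - 17000) + 46702)*(T - 42770) = ((-21974 + 22911)*(-9854 - 17000) + 46702)*(-22464 - 42770) = (937*(-26854) + 46702)*(-65234) = (-25162198 + 46702)*(-65234) = -25115496*(-65234) = 1638384266064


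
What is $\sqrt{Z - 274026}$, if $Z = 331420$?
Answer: $\sqrt{57394} \approx 239.57$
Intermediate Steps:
$\sqrt{Z - 274026} = \sqrt{331420 - 274026} = \sqrt{57394}$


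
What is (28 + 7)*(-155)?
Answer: -5425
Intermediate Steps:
(28 + 7)*(-155) = 35*(-155) = -5425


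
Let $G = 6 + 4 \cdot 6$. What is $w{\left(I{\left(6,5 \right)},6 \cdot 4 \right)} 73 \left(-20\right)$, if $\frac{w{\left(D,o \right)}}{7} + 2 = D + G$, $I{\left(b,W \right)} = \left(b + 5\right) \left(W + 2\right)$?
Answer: $-1073100$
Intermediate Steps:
$I{\left(b,W \right)} = \left(2 + W\right) \left(5 + b\right)$ ($I{\left(b,W \right)} = \left(5 + b\right) \left(2 + W\right) = \left(2 + W\right) \left(5 + b\right)$)
$G = 30$ ($G = 6 + 24 = 30$)
$w{\left(D,o \right)} = 196 + 7 D$ ($w{\left(D,o \right)} = -14 + 7 \left(D + 30\right) = -14 + 7 \left(30 + D\right) = -14 + \left(210 + 7 D\right) = 196 + 7 D$)
$w{\left(I{\left(6,5 \right)},6 \cdot 4 \right)} 73 \left(-20\right) = \left(196 + 7 \left(10 + 2 \cdot 6 + 5 \cdot 5 + 5 \cdot 6\right)\right) 73 \left(-20\right) = \left(196 + 7 \left(10 + 12 + 25 + 30\right)\right) 73 \left(-20\right) = \left(196 + 7 \cdot 77\right) 73 \left(-20\right) = \left(196 + 539\right) 73 \left(-20\right) = 735 \cdot 73 \left(-20\right) = 53655 \left(-20\right) = -1073100$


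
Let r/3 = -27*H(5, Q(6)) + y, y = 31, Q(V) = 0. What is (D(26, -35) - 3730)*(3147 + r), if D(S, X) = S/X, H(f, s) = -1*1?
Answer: -433642896/35 ≈ -1.2390e+7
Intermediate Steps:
H(f, s) = -1
r = 174 (r = 3*(-27*(-1) + 31) = 3*(27 + 31) = 3*58 = 174)
(D(26, -35) - 3730)*(3147 + r) = (26/(-35) - 3730)*(3147 + 174) = (26*(-1/35) - 3730)*3321 = (-26/35 - 3730)*3321 = -130576/35*3321 = -433642896/35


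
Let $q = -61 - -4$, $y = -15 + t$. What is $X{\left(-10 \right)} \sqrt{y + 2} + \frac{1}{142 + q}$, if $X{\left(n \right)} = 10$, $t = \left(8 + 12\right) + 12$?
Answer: $\frac{1}{85} + 10 \sqrt{19} \approx 43.601$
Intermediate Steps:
$t = 32$ ($t = 20 + 12 = 32$)
$y = 17$ ($y = -15 + 32 = 17$)
$q = -57$ ($q = -61 + 4 = -57$)
$X{\left(-10 \right)} \sqrt{y + 2} + \frac{1}{142 + q} = 10 \sqrt{17 + 2} + \frac{1}{142 - 57} = 10 \sqrt{19} + \frac{1}{85} = \frac{1}{85} + 10 \sqrt{19}$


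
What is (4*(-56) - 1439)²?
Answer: 2765569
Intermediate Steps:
(4*(-56) - 1439)² = (-224 - 1439)² = (-1663)² = 2765569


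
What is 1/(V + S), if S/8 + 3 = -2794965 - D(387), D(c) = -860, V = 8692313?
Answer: -1/13660551 ≈ -7.3204e-8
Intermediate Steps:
S = -22352864 (S = -24 + 8*(-2794965 - 1*(-860)) = -24 + 8*(-2794965 + 860) = -24 + 8*(-2794105) = -24 - 22352840 = -22352864)
1/(V + S) = 1/(8692313 - 22352864) = 1/(-13660551) = -1/13660551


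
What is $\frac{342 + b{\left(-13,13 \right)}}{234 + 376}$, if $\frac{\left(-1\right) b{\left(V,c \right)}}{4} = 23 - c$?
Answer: $\frac{151}{305} \approx 0.49508$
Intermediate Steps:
$b{\left(V,c \right)} = -92 + 4 c$ ($b{\left(V,c \right)} = - 4 \left(23 - c\right) = -92 + 4 c$)
$\frac{342 + b{\left(-13,13 \right)}}{234 + 376} = \frac{342 + \left(-92 + 4 \cdot 13\right)}{234 + 376} = \frac{342 + \left(-92 + 52\right)}{610} = \left(342 - 40\right) \frac{1}{610} = 302 \cdot \frac{1}{610} = \frac{151}{305}$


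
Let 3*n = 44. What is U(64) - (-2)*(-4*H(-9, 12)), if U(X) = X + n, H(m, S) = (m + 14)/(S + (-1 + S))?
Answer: 5308/69 ≈ 76.927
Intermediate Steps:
n = 44/3 (n = (⅓)*44 = 44/3 ≈ 14.667)
H(m, S) = (14 + m)/(-1 + 2*S)
U(X) = 44/3 + X (U(X) = X + 44/3 = 44/3 + X)
U(64) - (-2)*(-4*H(-9, 12)) = (44/3 + 64) - (-2)*(-4*(14 - 9)/(-1 + 2*12)) = 236/3 - (-2)*(-4*5/(-1 + 24)) = 236/3 - (-2)*(-4*5/23) = 236/3 - (-2)*(-20)/23 = 236/3 - 1*40/23 = 236/3 - 40/23 = 5308/69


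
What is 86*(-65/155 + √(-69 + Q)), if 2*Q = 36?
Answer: -1118/31 + 86*I*√51 ≈ -36.065 + 614.16*I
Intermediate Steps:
Q = 18 (Q = (½)*36 = 18)
86*(-65/155 + √(-69 + Q)) = 86*(-65/155 + √(-69 + 18)) = 86*(-65*1/155 + √(-51)) = 86*(-13/31 + I*√51) = -1118/31 + 86*I*√51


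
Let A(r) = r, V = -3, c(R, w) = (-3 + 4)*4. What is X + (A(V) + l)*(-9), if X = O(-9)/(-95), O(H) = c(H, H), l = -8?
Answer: 9401/95 ≈ 98.958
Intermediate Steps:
c(R, w) = 4 (c(R, w) = 1*4 = 4)
O(H) = 4
X = -4/95 (X = 4/(-95) = 4*(-1/95) = -4/95 ≈ -0.042105)
X + (A(V) + l)*(-9) = -4/95 + (-3 - 8)*(-9) = -4/95 - 11*(-9) = -4/95 + 99 = 9401/95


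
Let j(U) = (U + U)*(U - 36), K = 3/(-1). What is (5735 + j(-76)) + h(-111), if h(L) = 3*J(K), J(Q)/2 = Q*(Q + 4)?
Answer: 22741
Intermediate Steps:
K = -3 (K = 3*(-1) = -3)
J(Q) = 2*Q*(4 + Q) (J(Q) = 2*(Q*(Q + 4)) = 2*(Q*(4 + Q)) = 2*Q*(4 + Q))
h(L) = -18 (h(L) = 3*(2*(-3)*(4 - 3)) = 3*(2*(-3)*1) = 3*(-6) = -18)
j(U) = 2*U*(-36 + U) (j(U) = (2*U)*(-36 + U) = 2*U*(-36 + U))
(5735 + j(-76)) + h(-111) = (5735 + 2*(-76)*(-36 - 76)) - 18 = (5735 + 2*(-76)*(-112)) - 18 = (5735 + 17024) - 18 = 22759 - 18 = 22741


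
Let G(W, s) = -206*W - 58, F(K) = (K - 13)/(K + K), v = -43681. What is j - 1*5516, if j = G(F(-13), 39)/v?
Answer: -21904012/3971 ≈ -5516.0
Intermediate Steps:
F(K) = (-13 + K)/(2*K) (F(K) = (-13 + K)/((2*K)) = (-13 + K)*(1/(2*K)) = (-13 + K)/(2*K))
G(W, s) = -58 - 206*W
j = 24/3971 (j = (-58 - 103*(-13 - 13)/(-13))/(-43681) = (-58 - 103*(-1)*(-26)/13)*(-1/43681) = (-58 - 206*1)*(-1/43681) = (-58 - 206)*(-1/43681) = -264*(-1/43681) = 24/3971 ≈ 0.0060438)
j - 1*5516 = 24/3971 - 1*5516 = 24/3971 - 5516 = -21904012/3971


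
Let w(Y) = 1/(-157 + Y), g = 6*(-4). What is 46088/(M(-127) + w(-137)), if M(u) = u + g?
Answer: -13549872/44395 ≈ -305.21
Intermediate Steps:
g = -24
M(u) = -24 + u (M(u) = u - 24 = -24 + u)
46088/(M(-127) + w(-137)) = 46088/((-24 - 127) + 1/(-157 - 137)) = 46088/(-151 + 1/(-294)) = 46088/(-151 - 1/294) = 46088/(-44395/294) = 46088*(-294/44395) = -13549872/44395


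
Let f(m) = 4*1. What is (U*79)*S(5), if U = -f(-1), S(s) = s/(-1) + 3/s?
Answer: 6952/5 ≈ 1390.4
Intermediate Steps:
S(s) = -s + 3/s (S(s) = s*(-1) + 3/s = -s + 3/s)
f(m) = 4
U = -4 (U = -1*4 = -4)
(U*79)*S(5) = (-4*79)*(-1*5 + 3/5) = -316*(-5 + 3*(1/5)) = -316*(-5 + 3/5) = -316*(-22/5) = 6952/5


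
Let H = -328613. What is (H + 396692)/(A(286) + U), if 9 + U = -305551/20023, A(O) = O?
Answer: 454381939/1746940 ≈ 260.10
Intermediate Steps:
U = -485758/20023 (U = -9 - 305551/20023 = -485758/20023 ≈ -24.260)
(H + 396692)/(A(286) + U) = (-328613 + 396692)/(286 - 485758/20023) = 68079/(5240820/20023) = 68079*(20023/5240820) = 454381939/1746940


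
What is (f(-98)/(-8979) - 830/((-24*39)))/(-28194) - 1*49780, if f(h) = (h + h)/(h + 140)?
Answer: -1965912381302503/39492012456 ≈ -49780.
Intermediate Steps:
f(h) = 2*h/(140 + h) (f(h) = (2*h)/(140 + h) = 2*h/(140 + h))
(f(-98)/(-8979) - 830/((-24*39)))/(-28194) - 1*49780 = ((2*(-98)/(140 - 98))/(-8979) - 830/((-24*39)))/(-28194) - 1*49780 = ((2*(-98)/42)*(-1/8979) - 830/(-936))*(-1/28194) - 49780 = ((2*(-98)*(1/42))*(-1/8979) - 830*(-1/936))*(-1/28194) - 49780 = (-14/3*(-1/8979) + 415/468)*(-1/28194) - 49780 = (14/26937 + 415/468)*(-1/28194) - 49780 = (1242823/1400724)*(-1/28194) - 49780 = -1242823/39492012456 - 49780 = -1965912381302503/39492012456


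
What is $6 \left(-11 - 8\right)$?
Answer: $-114$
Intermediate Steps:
$6 \left(-11 - 8\right) = 6 \left(-19\right) = -114$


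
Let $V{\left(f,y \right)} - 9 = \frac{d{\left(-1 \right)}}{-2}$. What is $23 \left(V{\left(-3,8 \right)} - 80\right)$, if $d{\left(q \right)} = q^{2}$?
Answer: $- \frac{3289}{2} \approx -1644.5$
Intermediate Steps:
$V{\left(f,y \right)} = \frac{17}{2}$ ($V{\left(f,y \right)} = 9 + \frac{\left(-1\right)^{2}}{-2} = 9 + 1 \left(- \frac{1}{2}\right) = 9 - \frac{1}{2} = \frac{17}{2}$)
$23 \left(V{\left(-3,8 \right)} - 80\right) = 23 \left(\frac{17}{2} - 80\right) = 23 \left(- \frac{143}{2}\right) = - \frac{3289}{2}$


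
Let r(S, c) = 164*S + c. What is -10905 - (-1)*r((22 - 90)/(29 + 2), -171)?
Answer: -354508/31 ≈ -11436.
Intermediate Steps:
r(S, c) = c + 164*S
-10905 - (-1)*r((22 - 90)/(29 + 2), -171) = -10905 - (-1)*(-171 + 164*((22 - 90)/(29 + 2))) = -10905 - (-1)*(-171 + 164*(-68/31)) = -10905 - (-1)*(-171 - 11152/31) = -10905 - (-1)*(-16453)/31 = -10905 - 1*16453/31 = -10905 - 16453/31 = -354508/31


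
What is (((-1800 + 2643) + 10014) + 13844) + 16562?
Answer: 41263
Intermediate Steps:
(((-1800 + 2643) + 10014) + 13844) + 16562 = ((843 + 10014) + 13844) + 16562 = (10857 + 13844) + 16562 = 24701 + 16562 = 41263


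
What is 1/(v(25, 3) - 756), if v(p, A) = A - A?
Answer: -1/756 ≈ -0.0013228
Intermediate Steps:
v(p, A) = 0
1/(v(25, 3) - 756) = 1/(0 - 756) = 1/(-756) = -1/756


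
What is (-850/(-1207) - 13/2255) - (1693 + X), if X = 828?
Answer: -403512878/160105 ≈ -2520.3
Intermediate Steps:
(-850/(-1207) - 13/2255) - (1693 + X) = (-850/(-1207) - 13/2255) - (1693 + 828) = (-850*(-1/1207) - 13*1/2255) - 1*2521 = (50/71 - 13/2255) - 2521 = 111827/160105 - 2521 = -403512878/160105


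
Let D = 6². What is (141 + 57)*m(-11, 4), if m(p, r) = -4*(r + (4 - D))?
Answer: 22176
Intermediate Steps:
D = 36
m(p, r) = 128 - 4*r (m(p, r) = -4*(r + (4 - 1*36)) = -4*(r + (4 - 36)) = -4*(r - 32) = -4*(-32 + r) = 128 - 4*r)
(141 + 57)*m(-11, 4) = (141 + 57)*(128 - 4*4) = 198*(128 - 16) = 198*112 = 22176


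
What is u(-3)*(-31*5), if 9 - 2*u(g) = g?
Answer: -930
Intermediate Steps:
u(g) = 9/2 - g/2
u(-3)*(-31*5) = (9/2 - 1/2*(-3))*(-31*5) = (9/2 + 3/2)*(-155) = 6*(-155) = -930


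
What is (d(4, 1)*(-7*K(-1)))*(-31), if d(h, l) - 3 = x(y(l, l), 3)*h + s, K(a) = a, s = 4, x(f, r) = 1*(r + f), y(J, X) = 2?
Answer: -5859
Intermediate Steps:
x(f, r) = f + r (x(f, r) = 1*(f + r) = f + r)
d(h, l) = 7 + 5*h (d(h, l) = 3 + ((2 + 3)*h + 4) = 3 + (5*h + 4) = 3 + (4 + 5*h) = 7 + 5*h)
(d(4, 1)*(-7*K(-1)))*(-31) = ((7 + 5*4)*(-7*(-1)))*(-31) = ((7 + 20)*7)*(-31) = (27*7)*(-31) = 189*(-31) = -5859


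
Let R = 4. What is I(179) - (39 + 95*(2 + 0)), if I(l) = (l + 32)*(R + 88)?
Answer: 19183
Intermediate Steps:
I(l) = 2944 + 92*l (I(l) = (l + 32)*(4 + 88) = (32 + l)*92 = 2944 + 92*l)
I(179) - (39 + 95*(2 + 0)) = (2944 + 92*179) - (39 + 95*(2 + 0)) = (2944 + 16468) - (39 + 95*2) = 19412 - (39 + 190) = 19412 - 1*229 = 19412 - 229 = 19183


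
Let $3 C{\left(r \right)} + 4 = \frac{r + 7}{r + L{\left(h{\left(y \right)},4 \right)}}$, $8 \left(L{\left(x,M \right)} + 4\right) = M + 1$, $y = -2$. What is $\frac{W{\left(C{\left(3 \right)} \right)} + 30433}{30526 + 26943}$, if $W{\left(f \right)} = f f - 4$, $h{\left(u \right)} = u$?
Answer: $\frac{2473213}{4654989} \approx 0.5313$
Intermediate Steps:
$L{\left(x,M \right)} = - \frac{31}{8} + \frac{M}{8}$ ($L{\left(x,M \right)} = -4 + \frac{M + 1}{8} = -4 + \frac{1 + M}{8} = -4 + \left(\frac{1}{8} + \frac{M}{8}\right) = - \frac{31}{8} + \frac{M}{8}$)
$C{\left(r \right)} = - \frac{4}{3} + \frac{7 + r}{3 \left(- \frac{27}{8} + r\right)}$ ($C{\left(r \right)} = - \frac{4}{3} + \frac{\left(r + 7\right) \frac{1}{r + \left(- \frac{31}{8} + \frac{1}{8} \cdot 4\right)}}{3} = - \frac{4}{3} + \frac{\left(7 + r\right) \frac{1}{r + \left(- \frac{31}{8} + \frac{1}{2}\right)}}{3} = - \frac{4}{3} + \frac{\left(7 + r\right) \frac{1}{r - \frac{27}{8}}}{3} = - \frac{4}{3} + \frac{\left(7 + r\right) \frac{1}{- \frac{27}{8} + r}}{3} = - \frac{4}{3} + \frac{\frac{1}{- \frac{27}{8} + r} \left(7 + r\right)}{3} = - \frac{4}{3} + \frac{7 + r}{3 \left(- \frac{27}{8} + r\right)}$)
$W{\left(f \right)} = -4 + f^{2}$ ($W{\left(f \right)} = f^{2} - 4 = -4 + f^{2}$)
$\frac{W{\left(C{\left(3 \right)} \right)} + 30433}{30526 + 26943} = \frac{\left(-4 + \left(\frac{4 \left(41 - 18\right)}{3 \left(-27 + 8 \cdot 3\right)}\right)^{2}\right) + 30433}{30526 + 26943} = \frac{\left(-4 + \left(\frac{4 \left(41 - 18\right)}{3 \left(-27 + 24\right)}\right)^{2}\right) + 30433}{57469} = \left(\left(-4 + \left(\frac{4}{3} \frac{1}{-3} \cdot 23\right)^{2}\right) + 30433\right) \frac{1}{57469} = \left(\left(-4 + \left(\frac{4}{3} \left(- \frac{1}{3}\right) 23\right)^{2}\right) + 30433\right) \frac{1}{57469} = \left(\left(-4 + \left(- \frac{92}{9}\right)^{2}\right) + 30433\right) \frac{1}{57469} = \left(\left(-4 + \frac{8464}{81}\right) + 30433\right) \frac{1}{57469} = \left(\frac{8140}{81} + 30433\right) \frac{1}{57469} = \frac{2473213}{81} \cdot \frac{1}{57469} = \frac{2473213}{4654989}$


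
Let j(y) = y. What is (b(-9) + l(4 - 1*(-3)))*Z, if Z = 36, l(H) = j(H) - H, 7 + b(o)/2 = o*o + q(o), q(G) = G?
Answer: 4680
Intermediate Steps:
b(o) = -14 + 2*o + 2*o² (b(o) = -14 + 2*(o*o + o) = -14 + 2*(o² + o) = -14 + 2*(o + o²) = -14 + (2*o + 2*o²) = -14 + 2*o + 2*o²)
l(H) = 0 (l(H) = H - H = 0)
(b(-9) + l(4 - 1*(-3)))*Z = ((-14 + 2*(-9) + 2*(-9)²) + 0)*36 = ((-14 - 18 + 2*81) + 0)*36 = ((-14 - 18 + 162) + 0)*36 = (130 + 0)*36 = 130*36 = 4680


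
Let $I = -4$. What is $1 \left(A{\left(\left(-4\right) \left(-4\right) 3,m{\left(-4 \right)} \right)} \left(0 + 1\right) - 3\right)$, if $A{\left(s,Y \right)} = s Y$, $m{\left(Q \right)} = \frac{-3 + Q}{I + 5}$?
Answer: $-339$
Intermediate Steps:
$m{\left(Q \right)} = -3 + Q$ ($m{\left(Q \right)} = \frac{-3 + Q}{-4 + 5} = \frac{-3 + Q}{1} = \left(-3 + Q\right) 1 = -3 + Q$)
$A{\left(s,Y \right)} = Y s$
$1 \left(A{\left(\left(-4\right) \left(-4\right) 3,m{\left(-4 \right)} \right)} \left(0 + 1\right) - 3\right) = 1 \left(\left(-3 - 4\right) \left(-4\right) \left(-4\right) 3 \left(0 + 1\right) - 3\right) = 1 \left(- 7 \cdot 16 \cdot 3 \cdot 1 - 3\right) = 1 \left(\left(-7\right) 48 \cdot 1 - 3\right) = 1 \left(\left(-336\right) 1 - 3\right) = 1 \left(-336 - 3\right) = 1 \left(-339\right) = -339$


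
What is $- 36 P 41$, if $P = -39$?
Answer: $57564$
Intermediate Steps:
$- 36 P 41 = \left(-36\right) \left(-39\right) 41 = 1404 \cdot 41 = 57564$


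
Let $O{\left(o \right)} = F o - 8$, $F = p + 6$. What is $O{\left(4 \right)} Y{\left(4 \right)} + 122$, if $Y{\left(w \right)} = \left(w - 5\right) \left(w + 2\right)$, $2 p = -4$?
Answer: $74$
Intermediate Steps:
$p = -2$ ($p = \frac{1}{2} \left(-4\right) = -2$)
$F = 4$ ($F = -2 + 6 = 4$)
$Y{\left(w \right)} = \left(-5 + w\right) \left(2 + w\right)$
$O{\left(o \right)} = -8 + 4 o$ ($O{\left(o \right)} = 4 o - 8 = -8 + 4 o$)
$O{\left(4 \right)} Y{\left(4 \right)} + 122 = \left(-8 + 4 \cdot 4\right) \left(-10 + 4^{2} - 12\right) + 122 = \left(-8 + 16\right) \left(-10 + 16 - 12\right) + 122 = 8 \left(-6\right) + 122 = -48 + 122 = 74$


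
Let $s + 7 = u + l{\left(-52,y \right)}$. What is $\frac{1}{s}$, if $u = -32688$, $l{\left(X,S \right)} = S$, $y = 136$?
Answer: $- \frac{1}{32559} \approx -3.0713 \cdot 10^{-5}$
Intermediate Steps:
$s = -32559$ ($s = -7 + \left(-32688 + 136\right) = -7 - 32552 = -32559$)
$\frac{1}{s} = \frac{1}{-32559} = - \frac{1}{32559}$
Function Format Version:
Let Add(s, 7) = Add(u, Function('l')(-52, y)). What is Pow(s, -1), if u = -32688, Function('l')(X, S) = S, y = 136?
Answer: Rational(-1, 32559) ≈ -3.0713e-5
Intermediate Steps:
s = -32559 (s = Add(-7, Add(-32688, 136)) = Add(-7, -32552) = -32559)
Pow(s, -1) = Pow(-32559, -1) = Rational(-1, 32559)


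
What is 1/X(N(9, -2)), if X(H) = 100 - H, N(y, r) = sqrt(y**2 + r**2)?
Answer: 20/1983 + sqrt(85)/9915 ≈ 0.011016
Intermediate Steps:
N(y, r) = sqrt(r**2 + y**2)
1/X(N(9, -2)) = 1/(100 - sqrt((-2)**2 + 9**2)) = 1/(100 - sqrt(4 + 81)) = 1/(100 - sqrt(85))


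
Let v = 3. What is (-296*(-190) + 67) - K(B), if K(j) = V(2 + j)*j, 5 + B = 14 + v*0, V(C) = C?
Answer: 56208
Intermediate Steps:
B = 9 (B = -5 + (14 + 3*0) = -5 + (14 + 0) = -5 + 14 = 9)
K(j) = j*(2 + j) (K(j) = (2 + j)*j = j*(2 + j))
(-296*(-190) + 67) - K(B) = (-296*(-190) + 67) - 9*(2 + 9) = (56240 + 67) - 9*11 = 56307 - 1*99 = 56307 - 99 = 56208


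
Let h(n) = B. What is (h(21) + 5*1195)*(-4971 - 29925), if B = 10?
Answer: -208852560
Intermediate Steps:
h(n) = 10
(h(21) + 5*1195)*(-4971 - 29925) = (10 + 5*1195)*(-4971 - 29925) = (10 + 5975)*(-34896) = 5985*(-34896) = -208852560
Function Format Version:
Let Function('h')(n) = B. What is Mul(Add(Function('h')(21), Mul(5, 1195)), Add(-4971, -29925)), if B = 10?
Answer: -208852560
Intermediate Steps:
Function('h')(n) = 10
Mul(Add(Function('h')(21), Mul(5, 1195)), Add(-4971, -29925)) = Mul(Add(10, Mul(5, 1195)), Add(-4971, -29925)) = Mul(Add(10, 5975), -34896) = Mul(5985, -34896) = -208852560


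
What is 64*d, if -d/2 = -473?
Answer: 60544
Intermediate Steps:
d = 946 (d = -2*(-473) = 946)
64*d = 64*946 = 60544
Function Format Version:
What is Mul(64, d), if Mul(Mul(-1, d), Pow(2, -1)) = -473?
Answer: 60544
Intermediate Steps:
d = 946 (d = Mul(-2, -473) = 946)
Mul(64, d) = Mul(64, 946) = 60544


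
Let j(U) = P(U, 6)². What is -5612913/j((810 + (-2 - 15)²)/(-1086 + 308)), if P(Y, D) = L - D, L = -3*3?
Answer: -623657/25 ≈ -24946.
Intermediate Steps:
L = -9
P(Y, D) = -9 - D
j(U) = 225 (j(U) = (-9 - 1*6)² = (-9 - 6)² = (-15)² = 225)
-5612913/j((810 + (-2 - 15)²)/(-1086 + 308)) = -5612913/225 = -5612913*1/225 = -623657/25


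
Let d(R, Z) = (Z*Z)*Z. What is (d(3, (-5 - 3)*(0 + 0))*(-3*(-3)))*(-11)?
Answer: 0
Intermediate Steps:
d(R, Z) = Z**3 (d(R, Z) = Z**2*Z = Z**3)
(d(3, (-5 - 3)*(0 + 0))*(-3*(-3)))*(-11) = (((-5 - 3)*(0 + 0))**3*(-3*(-3)))*(-11) = ((-8*0)**3*9)*(-11) = (0**3*9)*(-11) = (0*9)*(-11) = 0*(-11) = 0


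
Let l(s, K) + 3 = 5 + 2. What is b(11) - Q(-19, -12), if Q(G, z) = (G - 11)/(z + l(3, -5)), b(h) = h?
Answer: 29/4 ≈ 7.2500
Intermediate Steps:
l(s, K) = 4 (l(s, K) = -3 + (5 + 2) = -3 + 7 = 4)
Q(G, z) = (-11 + G)/(4 + z) (Q(G, z) = (G - 11)/(z + 4) = (-11 + G)/(4 + z))
b(11) - Q(-19, -12) = 11 - (-11 - 19)/(4 - 12) = 11 - (-30)/(-8) = 11 - (-1)*(-30)/8 = 11 - 1*15/4 = 11 - 15/4 = 29/4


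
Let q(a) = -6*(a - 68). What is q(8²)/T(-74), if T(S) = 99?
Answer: 8/33 ≈ 0.24242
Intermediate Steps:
q(a) = 408 - 6*a (q(a) = -6*(-68 + a) = 408 - 6*a)
q(8²)/T(-74) = (408 - 6*8²)/99 = (408 - 6*64)*(1/99) = (408 - 384)*(1/99) = 24*(1/99) = 8/33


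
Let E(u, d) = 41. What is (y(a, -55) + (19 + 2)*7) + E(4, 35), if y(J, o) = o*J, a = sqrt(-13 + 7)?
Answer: 188 - 55*I*sqrt(6) ≈ 188.0 - 134.72*I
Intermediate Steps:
a = I*sqrt(6) (a = sqrt(-6) = I*sqrt(6) ≈ 2.4495*I)
y(J, o) = J*o
(y(a, -55) + (19 + 2)*7) + E(4, 35) = ((I*sqrt(6))*(-55) + (19 + 2)*7) + 41 = (-55*I*sqrt(6) + 21*7) + 41 = (-55*I*sqrt(6) + 147) + 41 = (147 - 55*I*sqrt(6)) + 41 = 188 - 55*I*sqrt(6)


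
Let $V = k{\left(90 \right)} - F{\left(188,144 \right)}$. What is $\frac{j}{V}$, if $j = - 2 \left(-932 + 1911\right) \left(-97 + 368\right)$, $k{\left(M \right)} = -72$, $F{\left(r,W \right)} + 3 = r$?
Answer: $\frac{530618}{257} \approx 2064.7$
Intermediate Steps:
$F{\left(r,W \right)} = -3 + r$
$j = -530618$ ($j = - 2 \cdot 979 \cdot 271 = \left(-2\right) 265309 = -530618$)
$V = -257$ ($V = -72 - \left(-3 + 188\right) = -72 - 185 = -257$)
$\frac{j}{V} = - \frac{530618}{-257} = \left(-530618\right) \left(- \frac{1}{257}\right) = \frac{530618}{257}$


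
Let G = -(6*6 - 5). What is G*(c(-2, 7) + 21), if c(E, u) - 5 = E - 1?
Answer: -713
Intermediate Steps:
c(E, u) = 4 + E (c(E, u) = 5 + (E - 1) = 5 + (-1 + E) = 4 + E)
G = -31 (G = -(36 - 5) = -1*31 = -31)
G*(c(-2, 7) + 21) = -31*((4 - 2) + 21) = -31*(2 + 21) = -31*23 = -713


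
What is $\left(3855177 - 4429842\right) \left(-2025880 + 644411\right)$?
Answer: $793881882885$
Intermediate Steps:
$\left(3855177 - 4429842\right) \left(-2025880 + 644411\right) = \left(-574665\right) \left(-1381469\right) = 793881882885$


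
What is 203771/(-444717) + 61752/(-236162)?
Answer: -37792565543/52512628077 ≈ -0.71969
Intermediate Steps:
203771/(-444717) + 61752/(-236162) = 203771*(-1/444717) + 61752*(-1/236162) = -203771/444717 - 30876/118081 = -37792565543/52512628077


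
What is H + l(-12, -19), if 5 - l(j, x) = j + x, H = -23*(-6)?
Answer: 174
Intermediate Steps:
H = 138
l(j, x) = 5 - j - x (l(j, x) = 5 - (j + x) = 5 + (-j - x) = 5 - j - x)
H + l(-12, -19) = 138 + (5 - 1*(-12) - 1*(-19)) = 138 + (5 + 12 + 19) = 138 + 36 = 174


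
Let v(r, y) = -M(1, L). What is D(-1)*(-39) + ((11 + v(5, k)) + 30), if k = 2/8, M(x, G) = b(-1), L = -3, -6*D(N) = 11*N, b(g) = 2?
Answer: -65/2 ≈ -32.500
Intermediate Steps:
D(N) = -11*N/6
M(x, G) = 2
k = ¼ (k = 2*(⅛) = ¼ ≈ 0.25000)
v(r, y) = -2 (v(r, y) = -1*2 = -2)
D(-1)*(-39) + ((11 + v(5, k)) + 30) = -11/6*(-1)*(-39) + ((11 - 2) + 30) = (11/6)*(-39) + (9 + 30) = -143/2 + 39 = -65/2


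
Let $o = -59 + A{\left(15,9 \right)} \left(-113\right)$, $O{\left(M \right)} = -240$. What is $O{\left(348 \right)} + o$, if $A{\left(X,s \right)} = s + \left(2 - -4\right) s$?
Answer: $-7418$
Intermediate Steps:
$A{\left(X,s \right)} = 7 s$ ($A{\left(X,s \right)} = s + \left(2 + 4\right) s = s + 6 s = 7 s$)
$o = -7178$ ($o = -59 + 7 \cdot 9 \left(-113\right) = -59 + 63 \left(-113\right) = -59 - 7119 = -7178$)
$O{\left(348 \right)} + o = -240 - 7178 = -7418$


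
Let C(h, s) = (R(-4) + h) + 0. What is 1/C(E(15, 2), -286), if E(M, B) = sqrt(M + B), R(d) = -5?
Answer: -5/8 - sqrt(17)/8 ≈ -1.1404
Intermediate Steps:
E(M, B) = sqrt(B + M)
C(h, s) = -5 + h (C(h, s) = (-5 + h) + 0 = -5 + h)
1/C(E(15, 2), -286) = 1/(-5 + sqrt(2 + 15)) = 1/(-5 + sqrt(17))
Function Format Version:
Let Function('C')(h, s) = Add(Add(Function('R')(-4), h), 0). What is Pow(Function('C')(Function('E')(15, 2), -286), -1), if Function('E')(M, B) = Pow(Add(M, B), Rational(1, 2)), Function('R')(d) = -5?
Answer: Add(Rational(-5, 8), Mul(Rational(-1, 8), Pow(17, Rational(1, 2)))) ≈ -1.1404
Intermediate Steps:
Function('E')(M, B) = Pow(Add(B, M), Rational(1, 2))
Function('C')(h, s) = Add(-5, h) (Function('C')(h, s) = Add(Add(-5, h), 0) = Add(-5, h))
Pow(Function('C')(Function('E')(15, 2), -286), -1) = Pow(Add(-5, Pow(Add(2, 15), Rational(1, 2))), -1) = Pow(Add(-5, Pow(17, Rational(1, 2))), -1)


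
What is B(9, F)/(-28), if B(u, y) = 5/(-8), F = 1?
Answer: 5/224 ≈ 0.022321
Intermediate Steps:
B(u, y) = -5/8 (B(u, y) = 5*(-⅛) = -5/8)
B(9, F)/(-28) = -5/8/(-28) = -1/28*(-5/8) = 5/224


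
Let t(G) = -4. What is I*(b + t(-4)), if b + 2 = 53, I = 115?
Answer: 5405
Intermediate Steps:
b = 51 (b = -2 + 53 = 51)
I*(b + t(-4)) = 115*(51 - 4) = 115*47 = 5405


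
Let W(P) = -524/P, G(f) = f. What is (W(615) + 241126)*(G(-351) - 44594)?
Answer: -1332996482374/123 ≈ -1.0837e+10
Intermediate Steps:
(W(615) + 241126)*(G(-351) - 44594) = (-524/615 + 241126)*(-351 - 44594) = (-524*1/615 + 241126)*(-44945) = (-524/615 + 241126)*(-44945) = (148291966/615)*(-44945) = -1332996482374/123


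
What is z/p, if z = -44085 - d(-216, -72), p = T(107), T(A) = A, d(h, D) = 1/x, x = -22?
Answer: -969869/2354 ≈ -412.01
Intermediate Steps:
d(h, D) = -1/22 (d(h, D) = 1/(-22) = -1/22)
p = 107
z = -969869/22 (z = -44085 - 1*(-1/22) = -44085 + 1/22 = -969869/22 ≈ -44085.)
z/p = -969869/22/107 = -969869/22*1/107 = -969869/2354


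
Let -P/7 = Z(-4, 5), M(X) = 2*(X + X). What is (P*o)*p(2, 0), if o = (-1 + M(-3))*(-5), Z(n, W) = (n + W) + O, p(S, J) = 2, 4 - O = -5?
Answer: -9100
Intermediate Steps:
O = 9 (O = 4 - 1*(-5) = 4 + 5 = 9)
M(X) = 4*X (M(X) = 2*(2*X) = 4*X)
Z(n, W) = 9 + W + n (Z(n, W) = (n + W) + 9 = (W + n) + 9 = 9 + W + n)
P = -70 (P = -7*(9 + 5 - 4) = -7*10 = -70)
o = 65 (o = (-1 + 4*(-3))*(-5) = (-1 - 12)*(-5) = -13*(-5) = 65)
(P*o)*p(2, 0) = -70*65*2 = -4550*2 = -9100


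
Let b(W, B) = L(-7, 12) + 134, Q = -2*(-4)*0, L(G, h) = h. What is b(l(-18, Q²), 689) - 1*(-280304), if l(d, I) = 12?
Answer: 280450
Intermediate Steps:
Q = 0 (Q = 8*0 = 0)
b(W, B) = 146 (b(W, B) = 12 + 134 = 146)
b(l(-18, Q²), 689) - 1*(-280304) = 146 - 1*(-280304) = 146 + 280304 = 280450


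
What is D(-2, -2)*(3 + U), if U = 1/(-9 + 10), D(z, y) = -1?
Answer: -4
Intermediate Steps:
U = 1 (U = 1/1 = 1)
D(-2, -2)*(3 + U) = -(3 + 1) = -1*4 = -4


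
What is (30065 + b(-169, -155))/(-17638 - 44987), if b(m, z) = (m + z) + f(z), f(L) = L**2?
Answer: -17922/20875 ≈ -0.85854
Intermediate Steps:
b(m, z) = m + z + z**2 (b(m, z) = (m + z) + z**2 = m + z + z**2)
(30065 + b(-169, -155))/(-17638 - 44987) = (30065 + (-169 - 155 + (-155)**2))/(-17638 - 44987) = (30065 + (-169 - 155 + 24025))/(-62625) = (30065 + 23701)*(-1/62625) = 53766*(-1/62625) = -17922/20875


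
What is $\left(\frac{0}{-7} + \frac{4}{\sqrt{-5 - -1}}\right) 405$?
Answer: $- 810 i \approx - 810.0 i$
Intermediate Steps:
$\left(\frac{0}{-7} + \frac{4}{\sqrt{-5 - -1}}\right) 405 = \left(0 \left(- \frac{1}{7}\right) + \frac{4}{\sqrt{-5 + \left(-1 + 2\right)}}\right) 405 = \left(0 + \frac{4}{\sqrt{-5 + 1}}\right) 405 = \left(0 + \frac{4}{\sqrt{-4}}\right) 405 = \left(0 + \frac{4}{2 i}\right) 405 = \left(0 + 4 \left(- \frac{i}{2}\right)\right) 405 = \left(0 - 2 i\right) 405 = - 2 i 405 = - 810 i$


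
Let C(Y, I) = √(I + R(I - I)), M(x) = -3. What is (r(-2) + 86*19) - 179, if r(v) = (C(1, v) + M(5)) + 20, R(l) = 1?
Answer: 1472 + I ≈ 1472.0 + 1.0*I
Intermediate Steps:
C(Y, I) = √(1 + I) (C(Y, I) = √(I + 1) = √(1 + I))
r(v) = 17 + √(1 + v) (r(v) = (√(1 + v) - 3) + 20 = (-3 + √(1 + v)) + 20 = 17 + √(1 + v))
(r(-2) + 86*19) - 179 = ((17 + √(1 - 2)) + 86*19) - 179 = ((17 + √(-1)) + 1634) - 179 = ((17 + I) + 1634) - 179 = (1651 + I) - 179 = 1472 + I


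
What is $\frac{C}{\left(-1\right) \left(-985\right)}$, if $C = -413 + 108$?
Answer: $- \frac{61}{197} \approx -0.30964$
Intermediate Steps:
$C = -305$
$\frac{C}{\left(-1\right) \left(-985\right)} = - \frac{305}{\left(-1\right) \left(-985\right)} = - \frac{305}{985} = \left(-305\right) \frac{1}{985} = - \frac{61}{197}$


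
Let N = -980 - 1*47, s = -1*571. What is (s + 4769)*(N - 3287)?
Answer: -18110172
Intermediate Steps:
s = -571
N = -1027 (N = -980 - 47 = -1027)
(s + 4769)*(N - 3287) = (-571 + 4769)*(-1027 - 3287) = 4198*(-4314) = -18110172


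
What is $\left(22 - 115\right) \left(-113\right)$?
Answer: $10509$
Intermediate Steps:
$\left(22 - 115\right) \left(-113\right) = \left(-93\right) \left(-113\right) = 10509$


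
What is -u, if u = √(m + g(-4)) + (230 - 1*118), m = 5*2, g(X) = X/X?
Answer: -112 - √11 ≈ -115.32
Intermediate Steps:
g(X) = 1
m = 10
u = 112 + √11 (u = √(10 + 1) + (230 - 1*118) = √11 + (230 - 118) = √11 + 112 = 112 + √11 ≈ 115.32)
-u = -(112 + √11) = -112 - √11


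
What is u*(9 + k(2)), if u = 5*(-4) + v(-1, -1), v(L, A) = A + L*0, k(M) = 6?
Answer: -315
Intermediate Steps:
v(L, A) = A (v(L, A) = A + 0 = A)
u = -21 (u = 5*(-4) - 1 = -20 - 1 = -21)
u*(9 + k(2)) = -21*(9 + 6) = -21*15 = -315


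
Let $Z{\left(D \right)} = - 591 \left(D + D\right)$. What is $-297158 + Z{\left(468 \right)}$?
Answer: $-850334$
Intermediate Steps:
$Z{\left(D \right)} = - 1182 D$ ($Z{\left(D \right)} = - 591 \cdot 2 D = - 1182 D$)
$-297158 + Z{\left(468 \right)} = -297158 - 553176 = -850334$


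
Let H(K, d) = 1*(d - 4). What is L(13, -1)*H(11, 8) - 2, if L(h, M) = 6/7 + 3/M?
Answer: -74/7 ≈ -10.571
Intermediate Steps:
L(h, M) = 6/7 + 3/M (L(h, M) = 6*(⅐) + 3/M = 6/7 + 3/M)
H(K, d) = -4 + d (H(K, d) = 1*(-4 + d) = -4 + d)
L(13, -1)*H(11, 8) - 2 = (6/7 + 3/(-1))*(-4 + 8) - 2 = (6/7 + 3*(-1))*4 - 2 = (6/7 - 3)*4 - 2 = -15/7*4 - 2 = -60/7 - 2 = -74/7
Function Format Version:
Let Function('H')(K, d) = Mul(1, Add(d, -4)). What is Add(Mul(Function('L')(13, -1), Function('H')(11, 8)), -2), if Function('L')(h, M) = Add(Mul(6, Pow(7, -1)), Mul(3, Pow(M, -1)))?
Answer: Rational(-74, 7) ≈ -10.571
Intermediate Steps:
Function('L')(h, M) = Add(Rational(6, 7), Mul(3, Pow(M, -1))) (Function('L')(h, M) = Add(Mul(6, Rational(1, 7)), Mul(3, Pow(M, -1))) = Add(Rational(6, 7), Mul(3, Pow(M, -1))))
Function('H')(K, d) = Add(-4, d) (Function('H')(K, d) = Mul(1, Add(-4, d)) = Add(-4, d))
Add(Mul(Function('L')(13, -1), Function('H')(11, 8)), -2) = Add(Mul(Add(Rational(6, 7), Mul(3, Pow(-1, -1))), Add(-4, 8)), -2) = Add(Mul(Add(Rational(6, 7), Mul(3, -1)), 4), -2) = Add(Mul(Add(Rational(6, 7), -3), 4), -2) = Add(Mul(Rational(-15, 7), 4), -2) = Add(Rational(-60, 7), -2) = Rational(-74, 7)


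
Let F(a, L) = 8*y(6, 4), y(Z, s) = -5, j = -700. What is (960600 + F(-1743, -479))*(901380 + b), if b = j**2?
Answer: 1336503972800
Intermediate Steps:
b = 490000 (b = (-700)**2 = 490000)
F(a, L) = -40 (F(a, L) = 8*(-5) = -40)
(960600 + F(-1743, -479))*(901380 + b) = (960600 - 40)*(901380 + 490000) = 960560*1391380 = 1336503972800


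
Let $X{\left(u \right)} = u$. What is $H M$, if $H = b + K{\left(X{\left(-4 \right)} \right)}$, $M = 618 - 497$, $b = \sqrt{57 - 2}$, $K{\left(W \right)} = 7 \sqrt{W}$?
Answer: $121 \sqrt{55} + 1694 i \approx 897.36 + 1694.0 i$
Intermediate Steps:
$b = \sqrt{55} \approx 7.4162$
$M = 121$
$H = \sqrt{55} + 14 i$ ($H = \sqrt{55} + 7 \sqrt{-4} = \sqrt{55} + 7 \cdot 2 i = \sqrt{55} + 14 i \approx 7.4162 + 14.0 i$)
$H M = \left(\sqrt{55} + 14 i\right) 121 = 121 \sqrt{55} + 1694 i$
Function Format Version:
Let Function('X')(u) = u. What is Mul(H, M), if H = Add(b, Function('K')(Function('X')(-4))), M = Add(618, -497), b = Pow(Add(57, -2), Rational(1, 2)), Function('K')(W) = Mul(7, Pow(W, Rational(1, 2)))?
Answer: Add(Mul(121, Pow(55, Rational(1, 2))), Mul(1694, I)) ≈ Add(897.36, Mul(1694.0, I))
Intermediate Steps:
b = Pow(55, Rational(1, 2)) ≈ 7.4162
M = 121
H = Add(Pow(55, Rational(1, 2)), Mul(14, I)) (H = Add(Pow(55, Rational(1, 2)), Mul(7, Pow(-4, Rational(1, 2)))) = Add(Pow(55, Rational(1, 2)), Mul(7, Mul(2, I))) = Add(Pow(55, Rational(1, 2)), Mul(14, I)) ≈ Add(7.4162, Mul(14.000, I)))
Mul(H, M) = Mul(Add(Pow(55, Rational(1, 2)), Mul(14, I)), 121) = Add(Mul(121, Pow(55, Rational(1, 2))), Mul(1694, I))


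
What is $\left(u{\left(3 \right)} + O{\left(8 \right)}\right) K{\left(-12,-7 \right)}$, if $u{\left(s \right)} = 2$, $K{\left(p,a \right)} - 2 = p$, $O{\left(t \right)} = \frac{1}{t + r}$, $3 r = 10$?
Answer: $- \frac{355}{17} \approx -20.882$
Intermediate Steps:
$r = \frac{10}{3}$ ($r = \frac{1}{3} \cdot 10 = \frac{10}{3} \approx 3.3333$)
$O{\left(t \right)} = \frac{1}{\frac{10}{3} + t}$ ($O{\left(t \right)} = \frac{1}{t + \frac{10}{3}} = \frac{1}{\frac{10}{3} + t}$)
$K{\left(p,a \right)} = 2 + p$
$\left(u{\left(3 \right)} + O{\left(8 \right)}\right) K{\left(-12,-7 \right)} = \left(2 + \frac{3}{10 + 3 \cdot 8}\right) \left(2 - 12\right) = \left(2 + \frac{3}{10 + 24}\right) \left(-10\right) = \left(2 + \frac{3}{34}\right) \left(-10\right) = \frac{71}{34} \left(-10\right) = - \frac{355}{17}$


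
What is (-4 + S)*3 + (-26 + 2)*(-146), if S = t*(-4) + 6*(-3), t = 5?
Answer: 3378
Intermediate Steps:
S = -38 (S = 5*(-4) + 6*(-3) = -20 - 18 = -38)
(-4 + S)*3 + (-26 + 2)*(-146) = (-4 - 38)*3 + (-26 + 2)*(-146) = -42*3 - 24*(-146) = -126 + 3504 = 3378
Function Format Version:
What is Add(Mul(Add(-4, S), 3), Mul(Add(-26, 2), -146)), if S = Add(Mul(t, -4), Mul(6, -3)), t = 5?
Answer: 3378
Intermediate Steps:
S = -38 (S = Add(Mul(5, -4), Mul(6, -3)) = Add(-20, -18) = -38)
Add(Mul(Add(-4, S), 3), Mul(Add(-26, 2), -146)) = Add(Mul(Add(-4, -38), 3), Mul(Add(-26, 2), -146)) = Add(Mul(-42, 3), Mul(-24, -146)) = Add(-126, 3504) = 3378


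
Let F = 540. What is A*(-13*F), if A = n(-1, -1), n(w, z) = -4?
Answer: 28080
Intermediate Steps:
A = -4
A*(-13*F) = -(-52)*540 = -4*(-7020) = 28080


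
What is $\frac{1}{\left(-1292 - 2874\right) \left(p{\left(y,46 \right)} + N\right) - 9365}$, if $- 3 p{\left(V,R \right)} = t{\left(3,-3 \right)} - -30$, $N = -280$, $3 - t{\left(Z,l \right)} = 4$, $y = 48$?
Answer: $\frac{3}{3592159} \approx 8.3515 \cdot 10^{-7}$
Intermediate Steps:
$t{\left(Z,l \right)} = -1$ ($t{\left(Z,l \right)} = 3 - 4 = -1$)
$p{\left(V,R \right)} = - \frac{29}{3}$ ($p{\left(V,R \right)} = - \frac{-1 - -30}{3} = - \frac{-1 + 30}{3} = \left(- \frac{1}{3}\right) 29 = - \frac{29}{3}$)
$\frac{1}{\left(-1292 - 2874\right) \left(p{\left(y,46 \right)} + N\right) - 9365} = \frac{1}{\left(-1292 - 2874\right) \left(- \frac{29}{3} - 280\right) - 9365} = \frac{1}{\left(-4166\right) \left(- \frac{869}{3}\right) - 9365} = \frac{1}{\frac{3620254}{3} - 9365} = \frac{1}{\frac{3592159}{3}} = \frac{3}{3592159}$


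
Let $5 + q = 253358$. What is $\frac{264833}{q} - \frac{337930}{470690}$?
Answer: $\frac{3903866548}{11925072357} \approx 0.32737$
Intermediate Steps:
$q = 253353$ ($q = -5 + 253358 = 253353$)
$\frac{264833}{q} - \frac{337930}{470690} = \frac{264833}{253353} - \frac{337930}{470690} = 264833 \cdot \frac{1}{253353} - \frac{33793}{47069} = \frac{264833}{253353} - \frac{33793}{47069} = \frac{3903866548}{11925072357}$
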